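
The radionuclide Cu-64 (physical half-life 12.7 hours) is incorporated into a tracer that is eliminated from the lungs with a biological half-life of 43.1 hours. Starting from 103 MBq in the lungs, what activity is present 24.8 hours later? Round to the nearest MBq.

1/t_eff = 1/t_phys + 1/t_biol = 1/12.7 + 1/43.1 = 0.10194 per hour.
t_eff = 12.7 × 43.1 / (12.7 + 43.1) ≈ 9.8095 hours.
Remaining = 103 × (1/2)^(24.8/9.8095) = 103 × (1/2)^2.5282 ≈ 17.856 MBq.

18 MBq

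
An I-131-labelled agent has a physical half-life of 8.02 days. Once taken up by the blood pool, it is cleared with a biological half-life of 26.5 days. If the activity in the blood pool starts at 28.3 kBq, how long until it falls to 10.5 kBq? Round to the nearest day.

9 days

1/t_eff = 1/t_phys + 1/t_biol = 1/8.02 + 1/26.5 = 0.16242 per day.
t_eff = 8.02 × 26.5 / (8.02 + 26.5) ≈ 6.1567 days.
n = log₂(28.3/10.5) ≈ 1.4304; t = 1.4304 × 6.1567 ≈ 8.8067 days.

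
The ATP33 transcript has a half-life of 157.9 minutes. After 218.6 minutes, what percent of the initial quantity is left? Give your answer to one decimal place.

n = 218.6/157.9 ≈ 1.3844 half-lives.
Fraction remaining = (1/2)^1.3844 ≈ 0.38304, i.e. 38.304%.

38.3%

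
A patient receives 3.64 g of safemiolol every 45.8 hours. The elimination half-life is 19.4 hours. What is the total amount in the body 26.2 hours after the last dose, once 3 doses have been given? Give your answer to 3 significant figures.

1.76 g

The 3 doses were given 117.8, 72, 26.2 hours ago.
Total = 3.64·(1/2)^(117.8/19.4) + 3.64·(1/2)^(72/19.4) + 3.64·(1/2)^(26.2/19.4)
      = 0.0541 + 0.27789 + 1.4274 ≈ 1.7594 g.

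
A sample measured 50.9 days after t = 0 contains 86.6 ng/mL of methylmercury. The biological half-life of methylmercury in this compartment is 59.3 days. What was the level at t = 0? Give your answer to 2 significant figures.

160 ng/mL

Number of half-lives elapsed: n = 50.9/59.3 ≈ 0.85835.
A₀ = A × 2^n = 86.6 × 2^0.85835 = 86.6 × 1.813 ≈ 157 ng/mL.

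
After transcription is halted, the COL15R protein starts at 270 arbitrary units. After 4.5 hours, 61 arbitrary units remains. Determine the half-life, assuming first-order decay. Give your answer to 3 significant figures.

A/A₀ = 61/270 ≈ 0.22593.
n = log₂(4.4262) ≈ 2.1461 half-lives elapsed in 4.5 hours.
t½ = 4.5/2.1461 ≈ 2.0968 hours.

2.10 hours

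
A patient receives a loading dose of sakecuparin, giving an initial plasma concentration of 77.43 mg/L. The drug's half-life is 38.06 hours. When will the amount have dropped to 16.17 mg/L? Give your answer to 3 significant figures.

86.0 hours

Fraction remaining = 16.17/77.43 ≈ 0.20883.
n = log₂(77.43/16.17) = ln(4.7885)/ln 2 ≈ 2.2596 half-lives.
t = n × t½ = 2.2596 × 38.06 ≈ 85.999 hours.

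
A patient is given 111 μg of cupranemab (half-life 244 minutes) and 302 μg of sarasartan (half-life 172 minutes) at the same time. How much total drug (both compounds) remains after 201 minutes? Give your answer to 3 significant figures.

cupranemab: 111 × (1/2)^(201/244) = 111 × (1/2)^0.82377 ≈ 62.711 μg.
sarasartan: 302 × (1/2)^(201/172) = 302 × (1/2)^1.1686 ≈ 134.35 μg.
Total = 62.711 + 134.35 ≈ 197.06 μg.

197 μg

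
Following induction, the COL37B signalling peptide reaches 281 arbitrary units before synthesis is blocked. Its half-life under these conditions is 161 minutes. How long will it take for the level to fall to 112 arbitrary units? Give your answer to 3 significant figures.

214 minutes

Fraction remaining = 112/281 ≈ 0.39858.
n = log₂(281/112) = ln(2.5089)/ln 2 ≈ 1.3271 half-lives.
t = n × t½ = 1.3271 × 161 ≈ 213.66 minutes.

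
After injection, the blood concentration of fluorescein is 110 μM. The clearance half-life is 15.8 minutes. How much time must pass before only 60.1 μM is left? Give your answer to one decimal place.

13.8 minutes

Fraction remaining = 60.1/110 ≈ 0.54636.
n = log₂(110/60.1) = ln(1.8303)/ln 2 ≈ 0.87207 half-lives.
t = n × t½ = 0.87207 × 15.8 ≈ 13.779 minutes.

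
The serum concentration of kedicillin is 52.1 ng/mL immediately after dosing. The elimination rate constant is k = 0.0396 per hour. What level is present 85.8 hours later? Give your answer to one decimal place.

t½ = ln 2 / k = 0.69315 / 0.0396 ≈ 17.504 hours.
Number of half-lives: n = 85.8/17.504 ≈ 4.9018.
Remaining = 52.1 × (1/2)^4.9018 = 52.1 × 0.033451 ≈ 1.7428 ng/mL.

1.7 ng/mL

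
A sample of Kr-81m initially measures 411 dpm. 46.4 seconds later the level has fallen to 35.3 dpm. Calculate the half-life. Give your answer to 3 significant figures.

A/A₀ = 35.3/411 ≈ 0.085888.
n = log₂(11.643) ≈ 3.5414 half-lives elapsed in 46.4 seconds.
t½ = 46.4/3.5414 ≈ 13.102 seconds.

13.1 seconds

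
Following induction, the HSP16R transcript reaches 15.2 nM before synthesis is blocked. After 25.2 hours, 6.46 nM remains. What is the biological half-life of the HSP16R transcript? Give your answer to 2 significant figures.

20 hours

A/A₀ = 6.46/15.2 ≈ 0.425.
n = log₂(2.3529) ≈ 1.2345 half-lives elapsed in 25.2 hours.
t½ = 25.2/1.2345 ≈ 20.414 hours.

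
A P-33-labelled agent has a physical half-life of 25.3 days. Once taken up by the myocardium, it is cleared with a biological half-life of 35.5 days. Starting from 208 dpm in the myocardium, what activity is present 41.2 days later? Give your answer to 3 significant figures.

1/t_eff = 1/t_phys + 1/t_biol = 1/25.3 + 1/35.5 = 0.067695 per day.
t_eff = 25.3 × 35.5 / (25.3 + 35.5) ≈ 14.772 days.
Remaining = 208 × (1/2)^(41.2/14.772) = 208 × (1/2)^2.789 ≈ 30.094 dpm.

30.1 dpm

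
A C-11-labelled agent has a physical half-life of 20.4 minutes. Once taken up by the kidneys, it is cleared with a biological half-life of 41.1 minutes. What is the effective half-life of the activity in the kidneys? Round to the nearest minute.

14 minutes

1/t_eff = 1/t_phys + 1/t_biol = 1/20.4 + 1/41.1 = 0.073351 per minute.
t_eff = 20.4 × 41.1 / (20.4 + 41.1) ≈ 13.633 minutes.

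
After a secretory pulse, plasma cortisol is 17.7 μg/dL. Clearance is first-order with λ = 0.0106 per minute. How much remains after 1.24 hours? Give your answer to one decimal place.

8.0 μg/dL

t½ = ln 2 / λ = 0.69315 / 0.0106 ≈ 65.391 minutes.
Convert the elapsed time: 1.24 hours = 74.4 minutes.
Number of half-lives: n = 74.4/65.391 ≈ 1.1378.
Remaining = 17.7 × (1/2)^1.1378 = 17.7 × 0.45446 ≈ 8.044 μg/dL.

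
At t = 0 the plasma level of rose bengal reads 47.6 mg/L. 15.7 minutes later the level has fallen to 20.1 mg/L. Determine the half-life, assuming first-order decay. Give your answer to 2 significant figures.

13 minutes

A/A₀ = 20.1/47.6 ≈ 0.42227.
n = log₂(2.3682) ≈ 1.2438 half-lives elapsed in 15.7 minutes.
t½ = 15.7/1.2438 ≈ 12.623 minutes.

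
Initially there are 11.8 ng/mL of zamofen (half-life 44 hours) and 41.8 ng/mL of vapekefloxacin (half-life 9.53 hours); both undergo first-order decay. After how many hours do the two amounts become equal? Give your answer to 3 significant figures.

Set 11.8·(1/2)^(t/44) = 41.8·(1/2)^(t/9.53).
Taking log₂: log₂(11.8/41.8) = t·(1/44 − 1/9.53).
log₂(0.2823) = -1.8247; 1/44 − 1/9.53 = -0.082205.
t = -1.8247 / -0.082205 ≈ 22.197 hours.

22.2 hours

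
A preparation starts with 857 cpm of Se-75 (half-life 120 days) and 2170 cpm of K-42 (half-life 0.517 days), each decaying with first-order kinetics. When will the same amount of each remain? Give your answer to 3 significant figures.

0.696 days

Set 857·(1/2)^(t/120) = 2170·(1/2)^(t/0.517).
Taking log₂: log₂(857/2170) = t·(1/120 − 1/0.517).
log₂(0.39493) = -1.3403; 1/120 − 1/0.517 = -1.9259.
t = -1.3403 / -1.9259 ≈ 0.69595 days.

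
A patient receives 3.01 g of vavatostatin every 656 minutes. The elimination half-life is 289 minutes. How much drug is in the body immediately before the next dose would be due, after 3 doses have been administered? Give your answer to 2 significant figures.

The 3 doses were given 1968, 1312, 656 minutes ago.
Total = 3.01·(1/2)^(1968/289) + 3.01·(1/2)^(1312/289) + 3.01·(1/2)^(656/289)
      = 0.026832 + 0.12941 + 0.62411 ≈ 0.78034 g.

0.78 g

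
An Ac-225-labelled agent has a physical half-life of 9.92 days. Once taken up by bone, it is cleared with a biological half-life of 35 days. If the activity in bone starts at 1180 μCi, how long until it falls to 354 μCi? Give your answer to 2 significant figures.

1/t_eff = 1/t_phys + 1/t_biol = 1/9.92 + 1/35 = 0.12938 per day.
t_eff = 9.92 × 35 / (9.92 + 35) ≈ 7.7293 days.
n = log₂(1180/354) ≈ 1.737; t = 1.737 × 7.7293 ≈ 13.426 days.

13 days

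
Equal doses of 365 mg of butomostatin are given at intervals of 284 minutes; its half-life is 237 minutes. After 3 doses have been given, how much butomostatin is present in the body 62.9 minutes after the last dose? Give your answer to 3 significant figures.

494 mg

The 3 doses were given 630.9, 346.9, 62.9 minutes ago.
Total = 365·(1/2)^(630.9/237) + 365·(1/2)^(346.9/237) + 365·(1/2)^(62.9/237)
      = 57.669 + 132.33 + 303.67 ≈ 493.67 mg.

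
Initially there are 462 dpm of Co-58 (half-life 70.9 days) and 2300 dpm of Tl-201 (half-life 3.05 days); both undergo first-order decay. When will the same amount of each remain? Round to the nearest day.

Set 462·(1/2)^(t/70.9) = 2300·(1/2)^(t/3.05).
Taking log₂: log₂(462/2300) = t·(1/70.9 − 1/3.05).
log₂(0.20087) = -2.3157; 1/70.9 − 1/3.05 = -0.31376.
t = -2.3157 / -0.31376 ≈ 7.3803 days.

7 days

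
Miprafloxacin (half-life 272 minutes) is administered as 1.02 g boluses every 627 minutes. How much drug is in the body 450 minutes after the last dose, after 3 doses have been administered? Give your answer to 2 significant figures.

0.40 g

The 3 doses were given 1704, 1077, 450 minutes ago.
Total = 1.02·(1/2)^(1704/272) + 1.02·(1/2)^(1077/272) + 1.02·(1/2)^(450/272)
      = 0.013266 + 0.065562 + 0.32402 ≈ 0.40285 g.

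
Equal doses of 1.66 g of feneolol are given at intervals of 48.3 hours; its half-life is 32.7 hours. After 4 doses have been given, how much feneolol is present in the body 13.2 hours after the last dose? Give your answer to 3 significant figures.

The 4 doses were given 158.1, 109.8, 61.5, 13.2 hours ago.
Total = 1.66·(1/2)^(158.1/32.7) + 1.66·(1/2)^(109.8/32.7) + 1.66·(1/2)^(61.5/32.7) + 1.66·(1/2)^(13.2/32.7)
      = 0.058166 + 0.16192 + 0.45077 + 1.2548 ≈ 1.9257 g.

1.93 g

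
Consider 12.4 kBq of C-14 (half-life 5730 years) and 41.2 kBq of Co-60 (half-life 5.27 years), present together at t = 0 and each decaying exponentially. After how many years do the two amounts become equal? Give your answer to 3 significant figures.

Set 12.4·(1/2)^(t/5730) = 41.2·(1/2)^(t/5.27).
Taking log₂: log₂(12.4/41.2) = t·(1/5730 − 1/5.27).
log₂(0.30097) = -1.7323; 1/5730 − 1/5.27 = -0.18958.
t = -1.7323 / -0.18958 ≈ 9.1376 years.

9.14 years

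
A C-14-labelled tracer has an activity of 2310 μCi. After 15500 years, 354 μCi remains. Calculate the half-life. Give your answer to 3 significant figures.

5730 years

A/A₀ = 354/2310 ≈ 0.15325.
n = log₂(6.5254) ≈ 2.7061 half-lives elapsed in 15500 years.
t½ = 15500/2.7061 ≈ 5727.9 years.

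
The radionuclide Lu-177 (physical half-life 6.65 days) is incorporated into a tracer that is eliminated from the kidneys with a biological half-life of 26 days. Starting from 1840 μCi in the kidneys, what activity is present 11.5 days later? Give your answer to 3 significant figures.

1/t_eff = 1/t_phys + 1/t_biol = 1/6.65 + 1/26 = 0.18884 per day.
t_eff = 6.65 × 26 / (6.65 + 26) ≈ 5.2956 days.
Remaining = 1840 × (1/2)^(11.5/5.2956) = 1840 × (1/2)^2.1716 ≈ 408.41 μCi.

408 μCi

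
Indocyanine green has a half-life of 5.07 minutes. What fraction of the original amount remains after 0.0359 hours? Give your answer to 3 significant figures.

0.745

0.0359 hours = 2.154 minutes.
n = 2.154/5.07 ≈ 0.42485 half-lives.
Fraction remaining = (1/2)^0.42485 ≈ 0.74492.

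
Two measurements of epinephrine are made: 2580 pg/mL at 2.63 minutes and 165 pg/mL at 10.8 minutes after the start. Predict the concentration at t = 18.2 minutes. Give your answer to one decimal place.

Over Δt = 10.8 − 2.63 = 8.17 minutes, the level fell by a factor of 2580/165 ≈ 15.636.
n = log₂(15.636) ≈ 3.9668 half-lives, so t½ = 8.17/3.9668 ≈ 2.0596 minutes.
From t = 10.8 to t = 18.2: 165 × (1/2)^((18.2−10.8)/2.0596) ≈ 13.674 pg/mL.

13.7 pg/mL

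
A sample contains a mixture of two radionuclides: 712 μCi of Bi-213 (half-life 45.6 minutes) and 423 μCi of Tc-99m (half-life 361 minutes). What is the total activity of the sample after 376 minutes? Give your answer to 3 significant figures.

208 μCi

Bi-213: 712 × (1/2)^(376/45.6) = 712 × (1/2)^8.2456 ≈ 2.3459 μCi.
Tc-99m: 423 × (1/2)^(376/361) = 423 × (1/2)^1.0416 ≈ 205.5 μCi.
Total = 2.3459 + 205.5 ≈ 207.84 μCi.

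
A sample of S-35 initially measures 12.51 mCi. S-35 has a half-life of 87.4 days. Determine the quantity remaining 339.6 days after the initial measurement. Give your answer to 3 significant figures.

0.846 mCi

Number of half-lives: n = 339.6/87.4 ≈ 3.8856.
Remaining = 12.51 × (1/2)^3.8856 = 12.51 × 0.067659 ≈ 0.84641 mCi.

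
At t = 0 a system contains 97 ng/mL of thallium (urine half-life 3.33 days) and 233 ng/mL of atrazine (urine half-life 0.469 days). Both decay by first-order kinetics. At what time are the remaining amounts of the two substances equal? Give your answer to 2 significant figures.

0.69 days

Set 97·(1/2)^(t/3.33) = 233·(1/2)^(t/0.469).
Taking log₂: log₂(97/233) = t·(1/3.33 − 1/0.469).
log₂(0.41631) = -1.2643; 1/3.33 − 1/0.469 = -1.8319.
t = -1.2643 / -1.8319 ≈ 0.69014 days.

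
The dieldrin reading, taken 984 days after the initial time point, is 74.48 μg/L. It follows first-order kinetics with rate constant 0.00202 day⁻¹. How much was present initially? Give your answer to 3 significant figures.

544 μg/L

t½ = ln 2 / k = 0.69315 / 0.00202 ≈ 343.14 days.
Number of half-lives elapsed: n = 984/343.14 ≈ 2.8676.
A₀ = A × 2^n = 74.48 × 2^2.8676 = 74.48 × 7.2986 ≈ 543.6 μg/L.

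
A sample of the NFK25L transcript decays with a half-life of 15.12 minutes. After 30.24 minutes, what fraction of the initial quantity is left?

n = 30.24/15.12 ≈ 2 half-lives.
Fraction remaining = (1/2)^2 ≈ 0.25.

0.25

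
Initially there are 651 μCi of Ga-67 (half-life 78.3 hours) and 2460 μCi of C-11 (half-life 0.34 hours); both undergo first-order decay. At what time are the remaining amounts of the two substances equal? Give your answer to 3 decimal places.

Set 651·(1/2)^(t/78.3) = 2460·(1/2)^(t/0.34).
Taking log₂: log₂(651/2460) = t·(1/78.3 − 1/0.34).
log₂(0.26463) = -1.9179; 1/78.3 − 1/0.34 = -2.9284.
t = -1.9179 / -2.9284 ≈ 0.65494 hours.

0.655 hours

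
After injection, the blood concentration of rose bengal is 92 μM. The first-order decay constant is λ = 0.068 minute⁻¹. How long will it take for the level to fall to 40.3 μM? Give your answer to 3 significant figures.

t½ = ln 2 / λ = 0.69315 / 0.068 ≈ 10.193 minutes.
Fraction remaining = 40.3/92 ≈ 0.43804.
n = log₂(92/40.3) = ln(2.2829)/ln 2 ≈ 1.1909 half-lives.
t = n × t½ = 1.1909 × 10.193 ≈ 12.139 minutes.

12.1 minutes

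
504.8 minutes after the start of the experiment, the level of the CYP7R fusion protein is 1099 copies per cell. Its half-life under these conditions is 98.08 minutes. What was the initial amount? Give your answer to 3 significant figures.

Number of half-lives elapsed: n = 504.8/98.08 ≈ 5.1468.
A₀ = A × 2^n = 1099 × 2^5.1468 = 1099 × 35.428 ≈ 38935 copies per cell.

38900 copies per cell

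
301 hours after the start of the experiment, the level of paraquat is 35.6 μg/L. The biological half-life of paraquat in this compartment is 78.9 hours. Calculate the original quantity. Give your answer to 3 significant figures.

Number of half-lives elapsed: n = 301/78.9 ≈ 3.815.
A₀ = A × 2^n = 35.6 × 2^3.815 = 35.6 × 14.074 ≈ 501.03 μg/L.

501 μg/L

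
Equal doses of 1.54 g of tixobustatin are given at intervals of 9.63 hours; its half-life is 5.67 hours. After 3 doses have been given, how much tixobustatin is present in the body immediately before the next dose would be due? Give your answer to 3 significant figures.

The 3 doses were given 28.89, 19.26, 9.63 hours ago.
Total = 1.54·(1/2)^(28.89/5.67) + 1.54·(1/2)^(19.26/5.67) + 1.54·(1/2)^(9.63/5.67)
      = 0.045051 + 0.14621 + 0.47451 ≈ 0.66577 g.

0.666 g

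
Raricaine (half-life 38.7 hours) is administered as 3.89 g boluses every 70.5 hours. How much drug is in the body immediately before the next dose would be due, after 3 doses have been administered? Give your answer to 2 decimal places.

The 3 doses were given 211.5, 141, 70.5 hours ago.
Total = 3.89·(1/2)^(211.5/38.7) + 3.89·(1/2)^(141/38.7) + 3.89·(1/2)^(70.5/38.7)
      = 0.088061 + 0.3113 + 1.1004 ≈ 1.4998 g.

1.50 g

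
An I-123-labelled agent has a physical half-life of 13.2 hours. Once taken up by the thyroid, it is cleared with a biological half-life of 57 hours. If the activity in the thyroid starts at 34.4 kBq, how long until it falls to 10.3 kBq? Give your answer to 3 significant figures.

18.6 hours

1/t_eff = 1/t_phys + 1/t_biol = 1/13.2 + 1/57 = 0.093301 per hour.
t_eff = 13.2 × 57 / (13.2 + 57) ≈ 10.718 hours.
n = log₂(34.4/10.3) ≈ 1.7398; t = 1.7398 × 10.718 ≈ 18.647 hours.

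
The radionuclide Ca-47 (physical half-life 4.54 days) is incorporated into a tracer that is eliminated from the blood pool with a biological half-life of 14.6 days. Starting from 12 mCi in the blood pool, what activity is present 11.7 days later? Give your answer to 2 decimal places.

1.15 mCi

1/t_eff = 1/t_phys + 1/t_biol = 1/4.54 + 1/14.6 = 0.28876 per day.
t_eff = 4.54 × 14.6 / (4.54 + 14.6) ≈ 3.4631 days.
Remaining = 12 × (1/2)^(11.7/3.4631) = 12 × (1/2)^3.3785 ≈ 1.1539 mCi.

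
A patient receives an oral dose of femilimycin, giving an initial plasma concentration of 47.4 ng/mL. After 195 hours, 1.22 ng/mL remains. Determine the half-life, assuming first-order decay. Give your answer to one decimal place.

A/A₀ = 1.22/47.4 ≈ 0.025738.
n = log₂(38.852) ≈ 5.2799 half-lives elapsed in 195 hours.
t½ = 195/5.2799 ≈ 36.932 hours.

36.9 hours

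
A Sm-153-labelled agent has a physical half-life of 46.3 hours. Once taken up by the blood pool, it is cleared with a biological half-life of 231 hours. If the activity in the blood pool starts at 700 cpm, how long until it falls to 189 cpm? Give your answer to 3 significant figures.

72.9 hours

1/t_eff = 1/t_phys + 1/t_biol = 1/46.3 + 1/231 = 0.025927 per hour.
t_eff = 46.3 × 231 / (46.3 + 231) ≈ 38.569 hours.
n = log₂(700/189) ≈ 1.889; t = 1.889 × 38.569 ≈ 72.856 hours.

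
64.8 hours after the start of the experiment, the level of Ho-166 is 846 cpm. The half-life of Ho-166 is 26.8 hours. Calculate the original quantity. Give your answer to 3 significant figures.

4520 cpm

Number of half-lives elapsed: n = 64.8/26.8 ≈ 2.4179.
A₀ = A × 2^n = 846 × 2^2.4179 = 846 × 5.344 ≈ 4521 cpm.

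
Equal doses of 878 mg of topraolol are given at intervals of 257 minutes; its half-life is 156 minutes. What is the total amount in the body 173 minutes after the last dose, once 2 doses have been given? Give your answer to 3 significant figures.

537 mg

The 2 doses were given 430, 173 minutes ago.
Total = 878·(1/2)^(430/156) + 878·(1/2)^(173/156)
      = 129.94 + 407.06 ≈ 537 mg.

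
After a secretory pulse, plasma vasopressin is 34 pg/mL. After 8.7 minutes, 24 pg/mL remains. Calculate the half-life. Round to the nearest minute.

A/A₀ = 24/34 ≈ 0.70588.
n = log₂(1.4167) ≈ 0.5025 half-lives elapsed in 8.7 minutes.
t½ = 8.7/0.5025 ≈ 17.313 minutes.

17 minutes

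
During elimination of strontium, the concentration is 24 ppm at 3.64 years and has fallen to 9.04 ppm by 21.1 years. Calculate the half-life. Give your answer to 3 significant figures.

Over Δt = 21.1 − 3.64 = 17.46 years, the level fell by a factor of 24/9.04 ≈ 2.6549.
n = log₂(2.6549) ≈ 1.4086 half-lives, so t½ = 17.46/1.4086 ≈ 12.395 years.

12.4 years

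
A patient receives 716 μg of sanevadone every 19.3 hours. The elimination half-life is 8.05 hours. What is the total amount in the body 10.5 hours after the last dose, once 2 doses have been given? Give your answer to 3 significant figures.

The 2 doses were given 29.8, 10.5 hours ago.
Total = 716·(1/2)^(29.8/8.05) + 716·(1/2)^(10.5/8.05)
      = 55.023 + 289.91 ≈ 344.93 μg.

345 μg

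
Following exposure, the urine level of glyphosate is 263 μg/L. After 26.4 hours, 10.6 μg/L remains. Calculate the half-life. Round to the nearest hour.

A/A₀ = 10.6/263 ≈ 0.040304.
n = log₂(24.811) ≈ 4.6329 half-lives elapsed in 26.4 hours.
t½ = 26.4/4.6329 ≈ 5.6983 hours.

6 hours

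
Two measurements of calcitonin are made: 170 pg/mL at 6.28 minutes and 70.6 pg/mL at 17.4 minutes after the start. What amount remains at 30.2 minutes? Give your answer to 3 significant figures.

25.7 pg/mL

Over Δt = 17.4 − 6.28 = 11.12 minutes, the level fell by a factor of 170/70.6 ≈ 2.4079.
n = log₂(2.4079) ≈ 1.2678 half-lives, so t½ = 11.12/1.2678 ≈ 8.7711 minutes.
From t = 17.4 to t = 30.2: 70.6 × (1/2)^((30.2−17.4)/8.7711) ≈ 25.675 pg/mL.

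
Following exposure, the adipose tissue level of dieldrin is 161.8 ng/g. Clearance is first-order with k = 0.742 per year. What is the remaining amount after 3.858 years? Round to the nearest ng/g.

9 ng/g

t½ = ln 2 / k = 0.69315 / 0.742 ≈ 0.93416 years.
Number of half-lives: n = 3.858/0.93416 ≈ 4.1299.
Remaining = 161.8 × (1/2)^4.1299 = 161.8 × 0.057118 ≈ 9.2417 ng/g.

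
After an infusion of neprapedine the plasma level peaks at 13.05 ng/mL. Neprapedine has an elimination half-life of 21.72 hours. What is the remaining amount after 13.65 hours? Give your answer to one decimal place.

Number of half-lives: n = 13.65/21.72 ≈ 0.62845.
Remaining = 13.05 × (1/2)^0.62845 = 13.05 × 0.64687 ≈ 8.4416 ng/mL.

8.4 ng/mL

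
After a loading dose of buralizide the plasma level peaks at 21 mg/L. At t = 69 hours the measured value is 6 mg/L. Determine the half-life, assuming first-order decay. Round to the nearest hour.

A/A₀ = 6/21 ≈ 0.28571.
n = log₂(3.5) ≈ 1.8074 half-lives elapsed in 69 hours.
t½ = 69/1.8074 ≈ 38.177 hours.

38 hours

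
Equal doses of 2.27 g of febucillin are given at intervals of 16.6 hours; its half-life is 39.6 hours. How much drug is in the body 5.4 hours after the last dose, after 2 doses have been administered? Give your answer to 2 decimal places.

3.61 g

The 2 doses were given 22, 5.4 hours ago.
Total = 2.27·(1/2)^(22/39.6) + 2.27·(1/2)^(5.4/39.6)
      = 1.5445 + 2.0653 ≈ 3.6098 g.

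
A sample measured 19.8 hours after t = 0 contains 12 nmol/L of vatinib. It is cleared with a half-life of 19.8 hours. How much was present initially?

Number of half-lives elapsed: n = 19.8/19.8 ≈ 1.
A₀ = A × 2^n = 12 × 2^1 = 12 × 2 ≈ 24 nmol/L.

24 nmol/L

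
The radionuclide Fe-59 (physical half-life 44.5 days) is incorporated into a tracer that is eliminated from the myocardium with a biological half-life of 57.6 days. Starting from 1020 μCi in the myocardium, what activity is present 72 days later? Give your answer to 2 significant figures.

1/t_eff = 1/t_phys + 1/t_biol = 1/44.5 + 1/57.6 = 0.039833 per day.
t_eff = 44.5 × 57.6 / (44.5 + 57.6) ≈ 25.105 days.
Remaining = 1020 × (1/2)^(72/25.105) = 1020 × (1/2)^2.868 ≈ 139.72 μCi.

140 μCi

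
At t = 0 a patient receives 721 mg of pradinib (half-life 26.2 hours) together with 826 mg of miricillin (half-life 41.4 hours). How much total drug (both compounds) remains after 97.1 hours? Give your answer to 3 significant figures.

218 mg

pradinib: 721 × (1/2)^(97.1/26.2) = 721 × (1/2)^3.7061 ≈ 55.244 mg.
miricillin: 826 × (1/2)^(97.1/41.4) = 826 × (1/2)^2.3454 ≈ 162.53 mg.
Total = 55.244 + 162.53 ≈ 217.78 mg.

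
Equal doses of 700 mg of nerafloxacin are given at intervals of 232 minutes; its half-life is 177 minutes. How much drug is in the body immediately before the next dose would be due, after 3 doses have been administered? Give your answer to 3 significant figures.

The 3 doses were given 696, 464, 232 minutes ago.
Total = 700·(1/2)^(696/177) + 700·(1/2)^(464/177) + 700·(1/2)^(232/177)
      = 45.855 + 113.75 + 282.18 ≈ 441.79 mg.

442 mg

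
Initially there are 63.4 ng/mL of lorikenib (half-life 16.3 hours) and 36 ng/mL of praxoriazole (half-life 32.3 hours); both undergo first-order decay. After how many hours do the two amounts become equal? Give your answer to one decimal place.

26.9 hours

Set 63.4·(1/2)^(t/16.3) = 36·(1/2)^(t/32.3).
Taking log₂: log₂(63.4/36) = t·(1/16.3 − 1/32.3).
log₂(1.7611) = 0.81649; 1/16.3 − 1/32.3 = 0.03039.
t = 0.81649 / 0.03039 ≈ 26.867 hours.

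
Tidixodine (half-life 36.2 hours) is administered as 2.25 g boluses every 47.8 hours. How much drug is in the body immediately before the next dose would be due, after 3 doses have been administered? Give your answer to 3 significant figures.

The 3 doses were given 143.4, 95.6, 47.8 hours ago.
Total = 2.25·(1/2)^(143.4/36.2) + 2.25·(1/2)^(95.6/36.2) + 2.25·(1/2)^(47.8/36.2)
      = 0.14445 + 0.36074 + 0.90093 ≈ 1.4061 g.

1.41 g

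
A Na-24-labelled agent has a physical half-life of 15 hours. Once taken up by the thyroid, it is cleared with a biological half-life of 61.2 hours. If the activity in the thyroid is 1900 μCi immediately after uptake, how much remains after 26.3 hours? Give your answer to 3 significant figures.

1/t_eff = 1/t_phys + 1/t_biol = 1/15 + 1/61.2 = 0.083007 per hour.
t_eff = 15 × 61.2 / (15 + 61.2) ≈ 12.047 hours.
Remaining = 1900 × (1/2)^(26.3/12.047) = 1900 × (1/2)^2.1831 ≈ 418.39 μCi.

418 μCi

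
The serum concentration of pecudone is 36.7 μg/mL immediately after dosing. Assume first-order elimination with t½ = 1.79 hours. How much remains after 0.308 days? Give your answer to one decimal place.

2.1 μg/mL

Convert the elapsed time: 0.308 days = 7.392 hours.
Number of half-lives: n = 7.392/1.79 ≈ 4.1296.
Remaining = 36.7 × (1/2)^4.1296 = 36.7 × 0.05713 ≈ 2.0967 μg/mL.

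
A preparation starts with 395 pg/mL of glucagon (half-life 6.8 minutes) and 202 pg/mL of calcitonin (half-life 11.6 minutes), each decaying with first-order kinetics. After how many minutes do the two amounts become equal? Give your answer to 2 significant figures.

Set 395·(1/2)^(t/6.8) = 202·(1/2)^(t/11.6).
Taking log₂: log₂(395/202) = t·(1/6.8 − 1/11.6).
log₂(1.9554) = 0.9675; 1/6.8 − 1/11.6 = 0.060852.
t = 0.9675 / 0.060852 ≈ 15.899 minutes.

16 minutes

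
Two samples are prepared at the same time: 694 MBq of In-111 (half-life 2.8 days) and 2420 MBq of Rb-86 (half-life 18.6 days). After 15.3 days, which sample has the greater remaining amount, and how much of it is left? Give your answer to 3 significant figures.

Rb-86, 1370 MBq

In-111: 694 × (1/2)^5.4643 ≈ 15.72 MBq.
Rb-86: 2420 × (1/2)^0.82258 ≈ 1368.3 MBq.
Rb-86 has more remaining, at ≈ 1368.3 MBq.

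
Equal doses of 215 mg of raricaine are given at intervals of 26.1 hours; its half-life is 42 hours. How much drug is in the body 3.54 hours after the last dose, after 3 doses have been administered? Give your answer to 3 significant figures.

The 3 doses were given 55.74, 29.64, 3.54 hours ago.
Total = 215·(1/2)^(55.74/42) + 215·(1/2)^(29.64/42) + 215·(1/2)^(3.54/42)
      = 85.69 + 131.82 + 202.8 ≈ 420.31 mg.

420 mg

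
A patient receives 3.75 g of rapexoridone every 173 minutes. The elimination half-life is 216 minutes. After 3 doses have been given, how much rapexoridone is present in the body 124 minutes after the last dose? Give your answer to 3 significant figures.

The 3 doses were given 470, 297, 124 minutes ago.
Total = 3.75·(1/2)^(470/216) + 3.75·(1/2)^(297/216) + 3.75·(1/2)^(124/216)
      = 0.82987 + 1.4458 + 2.5189 ≈ 4.7946 g.

4.79 g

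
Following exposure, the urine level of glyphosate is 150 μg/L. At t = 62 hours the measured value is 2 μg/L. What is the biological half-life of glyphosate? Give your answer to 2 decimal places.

A/A₀ = 2/150 ≈ 0.013333.
n = log₂(75) ≈ 6.2288 half-lives elapsed in 62 hours.
t½ = 62/6.2288 ≈ 9.9537 hours.

9.95 hours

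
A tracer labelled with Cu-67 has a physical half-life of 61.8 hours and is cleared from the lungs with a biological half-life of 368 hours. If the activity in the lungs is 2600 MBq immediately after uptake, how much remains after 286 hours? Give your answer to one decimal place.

1/t_eff = 1/t_phys + 1/t_biol = 1/61.8 + 1/368 = 0.018899 per hour.
t_eff = 61.8 × 368 / (61.8 + 368) ≈ 52.914 hours.
Remaining = 2600 × (1/2)^(286/52.914) = 2600 × (1/2)^5.405 ≈ 61.363 MBq.

61.4 MBq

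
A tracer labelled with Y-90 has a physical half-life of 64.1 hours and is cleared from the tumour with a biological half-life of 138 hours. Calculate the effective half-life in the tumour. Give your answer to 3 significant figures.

1/t_eff = 1/t_phys + 1/t_biol = 1/64.1 + 1/138 = 0.022847 per hour.
t_eff = 64.1 × 138 / (64.1 + 138) ≈ 43.769 hours.

43.8 hours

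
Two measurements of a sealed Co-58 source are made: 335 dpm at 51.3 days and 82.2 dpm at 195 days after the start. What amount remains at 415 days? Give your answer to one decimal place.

Over Δt = 195 − 51.3 = 143.7 days, the level fell by a factor of 335/82.2 ≈ 4.0754.
n = log₂(4.0754) ≈ 2.027 half-lives, so t½ = 143.7/2.027 ≈ 70.895 days.
From t = 195 to t = 415: 82.2 × (1/2)^((415−195)/70.895) ≈ 9.5657 dpm.

9.6 dpm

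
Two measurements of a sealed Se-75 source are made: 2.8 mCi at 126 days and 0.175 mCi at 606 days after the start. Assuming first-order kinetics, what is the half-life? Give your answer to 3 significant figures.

Over Δt = 606 − 126 = 480 days, the level fell by a factor of 2.8/0.175 ≈ 16.
n = log₂(16) ≈ 4 half-lives, so t½ = 480/4 ≈ 120 days.

120 days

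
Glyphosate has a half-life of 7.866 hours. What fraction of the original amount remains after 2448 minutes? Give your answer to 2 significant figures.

2448 minutes = 40.8 hours.
n = 40.8/7.866 ≈ 5.1869 half-lives.
Fraction remaining = (1/2)^5.1869 ≈ 0.027453.

0.027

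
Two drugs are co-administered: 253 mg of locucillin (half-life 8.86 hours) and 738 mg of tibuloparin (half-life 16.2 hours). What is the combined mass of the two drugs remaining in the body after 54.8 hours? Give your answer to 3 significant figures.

74.2 mg

locucillin: 253 × (1/2)^(54.8/8.86) = 253 × (1/2)^6.1851 ≈ 3.4771 mg.
tibuloparin: 738 × (1/2)^(54.8/16.2) = 738 × (1/2)^3.3827 ≈ 70.755 mg.
Total = 3.4771 + 70.755 ≈ 74.232 mg.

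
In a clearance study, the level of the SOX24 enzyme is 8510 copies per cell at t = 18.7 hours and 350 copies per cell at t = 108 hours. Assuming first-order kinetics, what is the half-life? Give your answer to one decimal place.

Over Δt = 108 − 18.7 = 89.3 hours, the level fell by a factor of 8510/350 ≈ 24.314.
n = log₂(24.314) ≈ 4.6037 half-lives, so t½ = 89.3/4.6037 ≈ 19.397 hours.

19.4 hours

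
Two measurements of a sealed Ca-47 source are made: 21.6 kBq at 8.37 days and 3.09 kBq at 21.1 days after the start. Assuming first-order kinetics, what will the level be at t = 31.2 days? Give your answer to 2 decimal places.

0.66 kBq

Over Δt = 21.1 − 8.37 = 12.73 days, the level fell by a factor of 21.6/3.09 ≈ 6.9903.
n = log₂(6.9903) ≈ 2.8054 half-lives, so t½ = 12.73/2.8054 ≈ 4.5378 days.
From t = 21.1 to t = 31.2: 3.09 × (1/2)^((31.2−21.1)/4.5378) ≈ 0.66059 kBq.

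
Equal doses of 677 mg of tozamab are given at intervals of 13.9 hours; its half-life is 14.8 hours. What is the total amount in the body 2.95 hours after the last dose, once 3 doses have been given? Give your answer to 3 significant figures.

1060 mg

The 3 doses were given 30.75, 16.85, 2.95 hours ago.
Total = 677·(1/2)^(30.75/14.8) + 677·(1/2)^(16.85/14.8) + 677·(1/2)^(2.95/14.8)
      = 160.38 + 307.51 + 589.64 ≈ 1057.5 mg.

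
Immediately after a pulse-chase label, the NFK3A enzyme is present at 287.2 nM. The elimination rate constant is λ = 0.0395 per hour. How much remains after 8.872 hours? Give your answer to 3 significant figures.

t½ = ln 2 / λ = 0.69315 / 0.0395 ≈ 17.548 hours.
Number of half-lives: n = 8.872/17.548 ≈ 0.50558.
Remaining = 287.2 × (1/2)^0.50558 = 287.2 × 0.70438 ≈ 202.3 nM.

202 nM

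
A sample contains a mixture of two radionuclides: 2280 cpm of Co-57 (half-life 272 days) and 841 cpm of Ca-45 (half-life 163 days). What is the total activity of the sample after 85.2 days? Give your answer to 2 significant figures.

Co-57: 2280 × (1/2)^(85.2/272) = 2280 × (1/2)^0.31324 ≈ 1835 cpm.
Ca-45: 841 × (1/2)^(85.2/163) = 841 × (1/2)^0.5227 ≈ 585.39 cpm.
Total = 1835 + 585.39 ≈ 2420.4 cpm.

2400 cpm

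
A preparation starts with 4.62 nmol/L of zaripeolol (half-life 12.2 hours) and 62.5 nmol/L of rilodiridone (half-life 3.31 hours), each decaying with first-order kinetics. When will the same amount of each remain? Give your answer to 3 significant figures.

Set 4.62·(1/2)^(t/12.2) = 62.5·(1/2)^(t/3.31).
Taking log₂: log₂(4.62/62.5) = t·(1/12.2 − 1/3.31).
log₂(0.07392) = -3.7579; 1/12.2 − 1/3.31 = -0.22015.
t = -3.7579 / -0.22015 ≈ 17.07 hours.

17.1 hours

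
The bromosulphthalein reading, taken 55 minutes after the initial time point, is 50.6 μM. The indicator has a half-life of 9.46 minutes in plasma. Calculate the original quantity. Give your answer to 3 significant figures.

Number of half-lives elapsed: n = 55/9.46 ≈ 5.814.
A₀ = A × 2^n = 50.6 × 2^5.814 = 50.6 × 56.257 ≈ 2846.6 μM.

2850 μM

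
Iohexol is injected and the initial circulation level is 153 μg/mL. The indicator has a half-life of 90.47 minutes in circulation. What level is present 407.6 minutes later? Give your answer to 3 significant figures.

6.74 μg/mL

Number of half-lives: n = 407.6/90.47 ≈ 4.5054.
Remaining = 153 × (1/2)^4.5054 = 153 × 0.04403 ≈ 6.7366 μg/mL.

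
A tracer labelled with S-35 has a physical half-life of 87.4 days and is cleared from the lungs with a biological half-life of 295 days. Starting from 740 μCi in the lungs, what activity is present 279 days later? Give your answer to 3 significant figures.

1/t_eff = 1/t_phys + 1/t_biol = 1/87.4 + 1/295 = 0.014831 per day.
t_eff = 87.4 × 295 / (87.4 + 295) ≈ 67.424 days.
Remaining = 740 × (1/2)^(279/67.424) = 740 × (1/2)^4.138 ≈ 42.032 μCi.

42.0 μCi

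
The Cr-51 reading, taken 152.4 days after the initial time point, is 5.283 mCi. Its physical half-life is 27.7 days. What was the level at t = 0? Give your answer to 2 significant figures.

240 mCi

Number of half-lives elapsed: n = 152.4/27.7 ≈ 5.5018.
A₀ = A × 2^n = 5.283 × 2^5.5018 = 5.283 × 45.311 ≈ 239.38 mCi.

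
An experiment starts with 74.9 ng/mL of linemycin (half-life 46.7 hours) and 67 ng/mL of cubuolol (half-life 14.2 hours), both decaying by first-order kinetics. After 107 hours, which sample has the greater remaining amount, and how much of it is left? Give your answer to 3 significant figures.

linemycin, 15.3 ng/mL

linemycin: 74.9 × (1/2)^2.2912 ≈ 15.302 ng/mL.
cubuolol: 67 × (1/2)^7.5352 ≈ 0.3612 ng/mL.
Linemycin has more remaining, at ≈ 15.302 ng/mL.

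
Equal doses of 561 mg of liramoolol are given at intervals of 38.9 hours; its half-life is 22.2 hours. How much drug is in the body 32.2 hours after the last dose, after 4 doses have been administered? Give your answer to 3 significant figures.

290 mg

The 4 doses were given 148.9, 110, 71.1, 32.2 hours ago.
Total = 561·(1/2)^(148.9/22.2) + 561·(1/2)^(110/22.2) + 561·(1/2)^(71.1/22.2) + 561·(1/2)^(32.2/22.2)
      = 5.369 + 18.087 + 60.933 + 205.27 ≈ 289.66 mg.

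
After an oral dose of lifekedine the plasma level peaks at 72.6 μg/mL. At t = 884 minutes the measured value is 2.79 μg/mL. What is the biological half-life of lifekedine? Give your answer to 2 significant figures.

A/A₀ = 2.79/72.6 ≈ 0.03843.
n = log₂(26.022) ≈ 4.7016 half-lives elapsed in 884 minutes.
t½ = 884/4.7016 ≈ 188.02 minutes.

190 minutes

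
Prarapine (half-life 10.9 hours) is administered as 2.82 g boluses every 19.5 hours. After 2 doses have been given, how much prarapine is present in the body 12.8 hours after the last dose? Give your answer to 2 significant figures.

The 2 doses were given 32.3, 12.8 hours ago.
Total = 2.82·(1/2)^(32.3/10.9) + 2.82·(1/2)^(12.8/10.9)
      = 0.36158 + 1.2495 ≈ 1.6111 g.

1.6 g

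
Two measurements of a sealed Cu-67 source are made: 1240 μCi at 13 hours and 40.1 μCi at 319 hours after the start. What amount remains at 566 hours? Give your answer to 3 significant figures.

2.51 μCi

Over Δt = 319 − 13 = 306 hours, the level fell by a factor of 1240/40.1 ≈ 30.923.
n = log₂(30.923) ≈ 4.9506 half-lives, so t½ = 306/4.9506 ≈ 61.811 hours.
From t = 319 to t = 566: 40.1 × (1/2)^((566−319)/61.811) ≈ 2.5131 μCi.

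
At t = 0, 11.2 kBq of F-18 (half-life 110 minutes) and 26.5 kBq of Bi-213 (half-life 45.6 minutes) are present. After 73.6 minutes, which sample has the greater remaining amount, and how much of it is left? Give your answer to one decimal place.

F-18: 11.2 × (1/2)^0.66909 ≈ 7.0437 kBq.
Bi-213: 26.5 × (1/2)^1.614 ≈ 8.6571 kBq.
Bi-213 has more remaining, at ≈ 8.6571 kBq.

Bi-213, 8.7 kBq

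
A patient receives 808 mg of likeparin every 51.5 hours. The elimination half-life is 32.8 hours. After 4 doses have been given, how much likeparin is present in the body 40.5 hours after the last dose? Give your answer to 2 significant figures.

510 mg

The 4 doses were given 195, 143.5, 92, 40.5 hours ago.
Total = 808·(1/2)^(195/32.8) + 808·(1/2)^(143.5/32.8) + 808·(1/2)^(92/32.8) + 808·(1/2)^(40.5/32.8)
      = 13.114 + 38.941 + 115.63 + 343.33 ≈ 511.01 mg.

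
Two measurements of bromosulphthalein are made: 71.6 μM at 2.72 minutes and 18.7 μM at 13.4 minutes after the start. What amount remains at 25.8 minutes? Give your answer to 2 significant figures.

Over Δt = 13.4 − 2.72 = 10.68 minutes, the level fell by a factor of 71.6/18.7 ≈ 3.8289.
n = log₂(3.8289) ≈ 1.9369 half-lives, so t½ = 10.68/1.9369 ≈ 5.5139 minutes.
From t = 13.4 to t = 25.8: 18.7 × (1/2)^((25.8−13.4)/5.5139) ≈ 3.9343 μM.

3.9 μM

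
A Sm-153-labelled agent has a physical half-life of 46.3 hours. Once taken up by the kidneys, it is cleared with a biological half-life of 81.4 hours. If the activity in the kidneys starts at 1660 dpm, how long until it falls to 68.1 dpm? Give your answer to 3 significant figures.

1/t_eff = 1/t_phys + 1/t_biol = 1/46.3 + 1/81.4 = 0.033883 per hour.
t_eff = 46.3 × 81.4 / (46.3 + 81.4) ≈ 29.513 hours.
n = log₂(1660/68.1) ≈ 4.6074; t = 4.6074 × 29.513 ≈ 135.98 hours.

136 hours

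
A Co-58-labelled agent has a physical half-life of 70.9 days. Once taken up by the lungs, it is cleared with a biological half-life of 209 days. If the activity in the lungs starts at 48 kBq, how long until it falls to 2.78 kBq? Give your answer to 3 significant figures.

1/t_eff = 1/t_phys + 1/t_biol = 1/70.9 + 1/209 = 0.018889 per day.
t_eff = 70.9 × 209 / (70.9 + 209) ≈ 52.941 days.
n = log₂(48/2.78) ≈ 4.1099; t = 4.1099 × 52.941 ≈ 217.58 days.

218 days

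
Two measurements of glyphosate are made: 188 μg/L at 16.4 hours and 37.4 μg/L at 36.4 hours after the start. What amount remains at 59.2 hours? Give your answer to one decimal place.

Over Δt = 36.4 − 16.4 = 20 hours, the level fell by a factor of 188/37.4 ≈ 5.0267.
n = log₂(5.0267) ≈ 2.3296 half-lives, so t½ = 20/2.3296 ≈ 8.5851 hours.
From t = 36.4 to t = 59.2: 37.4 × (1/2)^((59.2−36.4)/8.5851) ≈ 5.9348 μg/L.

5.9 μg/L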